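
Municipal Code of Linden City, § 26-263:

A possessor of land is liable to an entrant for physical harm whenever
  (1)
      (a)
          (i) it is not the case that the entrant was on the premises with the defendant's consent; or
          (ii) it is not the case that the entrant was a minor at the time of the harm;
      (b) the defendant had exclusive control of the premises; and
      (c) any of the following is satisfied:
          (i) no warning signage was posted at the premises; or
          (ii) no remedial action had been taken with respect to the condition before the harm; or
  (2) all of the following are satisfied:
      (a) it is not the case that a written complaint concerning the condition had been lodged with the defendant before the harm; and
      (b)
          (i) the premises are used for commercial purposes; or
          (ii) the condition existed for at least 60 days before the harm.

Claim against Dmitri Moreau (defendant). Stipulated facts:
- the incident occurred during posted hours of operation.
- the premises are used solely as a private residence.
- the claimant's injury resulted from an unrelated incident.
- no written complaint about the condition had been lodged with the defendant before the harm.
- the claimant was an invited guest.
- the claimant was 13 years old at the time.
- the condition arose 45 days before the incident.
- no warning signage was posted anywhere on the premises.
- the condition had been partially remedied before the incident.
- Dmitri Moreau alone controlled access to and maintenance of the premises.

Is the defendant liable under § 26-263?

No — not liable.

(i) not (consent to enter) — not met.
(ii) not (entrant a minor) — not satisfied.
(a) = F OR F = false.
(b) exclusive control — met.
(i) no signage posted — satisfied.
(ii) no remedial action — not satisfied.
(c) = T OR F = true.
So (1) is not satisfied (F AND T AND T).
(a) not (complaint lodged) — satisfied.
(i) commercial use — not met.
(ii) condition ≥60 days old — not met.
(b) = F OR F = false.
So (2) is not satisfied (T AND F).
So Overall is not satisfied (F OR F).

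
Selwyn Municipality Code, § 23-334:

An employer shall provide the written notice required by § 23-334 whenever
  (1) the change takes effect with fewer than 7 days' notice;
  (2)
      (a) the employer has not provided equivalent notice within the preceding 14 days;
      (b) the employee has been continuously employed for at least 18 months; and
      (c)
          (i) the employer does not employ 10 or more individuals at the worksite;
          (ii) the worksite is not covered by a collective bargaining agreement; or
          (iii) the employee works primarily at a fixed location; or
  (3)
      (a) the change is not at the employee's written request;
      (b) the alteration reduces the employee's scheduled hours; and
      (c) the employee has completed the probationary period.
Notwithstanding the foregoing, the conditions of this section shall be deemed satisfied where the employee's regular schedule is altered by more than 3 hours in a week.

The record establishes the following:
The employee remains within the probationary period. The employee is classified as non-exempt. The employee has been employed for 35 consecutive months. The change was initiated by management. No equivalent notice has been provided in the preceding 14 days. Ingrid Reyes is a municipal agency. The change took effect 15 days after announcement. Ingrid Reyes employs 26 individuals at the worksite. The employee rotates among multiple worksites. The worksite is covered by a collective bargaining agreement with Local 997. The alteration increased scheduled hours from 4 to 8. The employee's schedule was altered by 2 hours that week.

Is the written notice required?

(1) < 7 days' notice — not satisfied.
(a) no recent notice — met.
(b) tenure ≥ 18 mo. — satisfied.
(i) not (≥ 10 at site) — not met.
(ii) no CBA — fails.
(iii) fixed location — fails.
(c): F OR F OR F → false.
So (2) is not satisfied (T AND T AND F).
(a) not employee-requested — satisfied.
(b) hours reduced — not met.
(c) past probation — fails.
So (3) is not satisfied (T AND F AND F).
So Overall is not satisfied (F OR F OR F).
Exception (schedule shift > 3h) — not satisfied.
Result: main false OR exception false → false.

No — not required.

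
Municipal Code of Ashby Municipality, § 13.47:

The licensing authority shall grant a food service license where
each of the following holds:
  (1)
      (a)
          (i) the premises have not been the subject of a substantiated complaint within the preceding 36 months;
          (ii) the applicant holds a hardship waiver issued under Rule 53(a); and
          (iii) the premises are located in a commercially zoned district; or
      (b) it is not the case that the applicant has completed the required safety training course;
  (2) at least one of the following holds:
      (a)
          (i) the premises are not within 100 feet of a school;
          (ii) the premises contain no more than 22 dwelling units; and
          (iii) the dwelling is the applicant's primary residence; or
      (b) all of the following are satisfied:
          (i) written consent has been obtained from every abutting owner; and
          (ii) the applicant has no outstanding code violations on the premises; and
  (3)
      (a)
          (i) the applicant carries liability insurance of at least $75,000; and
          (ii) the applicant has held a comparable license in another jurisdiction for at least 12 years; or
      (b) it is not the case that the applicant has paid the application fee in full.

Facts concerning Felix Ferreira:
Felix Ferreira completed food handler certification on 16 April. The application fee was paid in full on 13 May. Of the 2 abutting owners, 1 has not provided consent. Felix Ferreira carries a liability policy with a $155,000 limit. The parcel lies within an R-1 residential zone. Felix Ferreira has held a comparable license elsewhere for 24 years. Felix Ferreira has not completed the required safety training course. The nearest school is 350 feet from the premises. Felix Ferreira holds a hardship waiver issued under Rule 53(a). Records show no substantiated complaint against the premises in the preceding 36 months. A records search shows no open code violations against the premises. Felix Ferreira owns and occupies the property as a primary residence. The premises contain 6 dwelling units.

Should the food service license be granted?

(i) no complaint in 36 mo. — met.
(ii) hardship waiver — met.
(iii) commercially zoned — not satisfied.
So (a) is not satisfied (T AND T AND F).
(b) not (safety training) — holds.
(1) = F OR T = true.
(i) ≥100 ft from school — met.
(ii) ≤ 22 units — satisfied.
(iii) primary residence — holds.
(a) = T AND T AND T = true.
(i) all abutters consent — fails.
(ii) no code violations — holds.
So (b) is not satisfied (F AND T).
So (2) is satisfied (T OR F).
(i) insurance ≥ $75,000 — met.
(ii) prior license ≥ 12 yr — holds.
So (a) is satisfied (T AND T).
(b) not (fee paid) — fails.
(3) = T OR F = true.
So Overall is satisfied (T AND T AND T).

Yes — granted.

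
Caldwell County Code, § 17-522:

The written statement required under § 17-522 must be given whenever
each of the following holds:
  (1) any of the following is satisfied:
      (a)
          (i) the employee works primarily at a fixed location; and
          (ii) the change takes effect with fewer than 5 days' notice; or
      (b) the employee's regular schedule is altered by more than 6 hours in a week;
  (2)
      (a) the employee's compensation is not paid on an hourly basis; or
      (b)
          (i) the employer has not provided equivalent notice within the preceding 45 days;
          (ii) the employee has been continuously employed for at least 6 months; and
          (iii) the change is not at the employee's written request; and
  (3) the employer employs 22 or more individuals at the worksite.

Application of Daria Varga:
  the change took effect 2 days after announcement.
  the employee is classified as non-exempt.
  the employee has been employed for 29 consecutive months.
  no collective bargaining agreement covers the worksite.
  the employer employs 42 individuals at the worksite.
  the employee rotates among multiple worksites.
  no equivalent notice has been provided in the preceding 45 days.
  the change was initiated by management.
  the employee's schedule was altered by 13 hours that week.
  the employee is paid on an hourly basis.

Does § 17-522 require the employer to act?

(i) fixed location — not satisfied.
(ii) < 5 days' notice — holds.
So (a) is not satisfied (F AND T).
(b) schedule shift > 6h — holds.
(1) = F OR T = true.
(a) not (hourly-paid) — fails.
(i) no recent notice — holds.
(ii) tenure ≥ 6 mo. — holds.
(iii) not employee-requested — satisfied.
So (b) is satisfied (T AND T AND T).
(2) = F OR T = true.
(3) ≥ 22 at site — met.
Overall: T AND T AND T → true.

Yes — required.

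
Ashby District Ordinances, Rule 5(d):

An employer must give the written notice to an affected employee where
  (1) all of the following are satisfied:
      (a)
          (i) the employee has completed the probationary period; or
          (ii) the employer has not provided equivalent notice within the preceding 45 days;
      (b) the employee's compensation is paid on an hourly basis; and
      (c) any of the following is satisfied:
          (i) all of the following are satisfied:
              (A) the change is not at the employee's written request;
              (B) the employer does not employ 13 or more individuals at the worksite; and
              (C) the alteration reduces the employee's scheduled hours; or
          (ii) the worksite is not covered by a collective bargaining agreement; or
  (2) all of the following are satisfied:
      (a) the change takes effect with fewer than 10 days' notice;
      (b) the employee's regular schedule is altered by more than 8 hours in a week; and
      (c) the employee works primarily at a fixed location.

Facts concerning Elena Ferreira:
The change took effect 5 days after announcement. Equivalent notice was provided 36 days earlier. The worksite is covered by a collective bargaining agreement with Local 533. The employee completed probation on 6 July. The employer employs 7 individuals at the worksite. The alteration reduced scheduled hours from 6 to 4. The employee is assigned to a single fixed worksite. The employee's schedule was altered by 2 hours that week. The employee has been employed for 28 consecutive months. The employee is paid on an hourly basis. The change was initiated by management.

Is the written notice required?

Yes — required.

(i) past probation — met.
(ii) no recent notice — not met.
(a) = T OR F = true.
(b) hourly-paid — satisfied.
(A) not employee-requested — holds.
(B) not (≥ 13 at site) — satisfied.
(C) hours reduced — met.
(i): T AND T AND T → true.
(ii) no CBA — not satisfied.
(c) = T OR F = true.
(1) = T AND T AND T = true.
(a) < 10 days' notice — met.
(b) schedule shift > 8h — not satisfied.
(c) fixed location — met.
So (2) is not satisfied (T AND F AND T).
So Overall is satisfied (T OR F).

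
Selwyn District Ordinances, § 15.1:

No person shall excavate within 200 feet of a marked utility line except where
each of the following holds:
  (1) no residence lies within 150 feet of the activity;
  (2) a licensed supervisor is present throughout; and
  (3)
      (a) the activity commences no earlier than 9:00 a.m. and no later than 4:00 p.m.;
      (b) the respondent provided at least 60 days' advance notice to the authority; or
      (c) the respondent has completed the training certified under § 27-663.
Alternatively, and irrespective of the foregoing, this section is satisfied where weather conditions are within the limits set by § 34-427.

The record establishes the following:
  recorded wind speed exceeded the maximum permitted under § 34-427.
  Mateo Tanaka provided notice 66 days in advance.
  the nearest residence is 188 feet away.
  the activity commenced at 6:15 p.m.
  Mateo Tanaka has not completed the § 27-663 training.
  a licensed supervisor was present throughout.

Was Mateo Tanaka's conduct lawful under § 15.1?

Yes — lawful.

(1) no residence in 150 ft — met.
(2) supervisor present — satisfied.
(a) start within hours — not met.
(b) ≥60 days' notice — holds.
(c) training certified — fails.
So (3) is satisfied (F OR T OR F).
Overall: T AND T AND T → true.
Exception (weather ok) — not satisfied.
Result: main true OR exception false → true.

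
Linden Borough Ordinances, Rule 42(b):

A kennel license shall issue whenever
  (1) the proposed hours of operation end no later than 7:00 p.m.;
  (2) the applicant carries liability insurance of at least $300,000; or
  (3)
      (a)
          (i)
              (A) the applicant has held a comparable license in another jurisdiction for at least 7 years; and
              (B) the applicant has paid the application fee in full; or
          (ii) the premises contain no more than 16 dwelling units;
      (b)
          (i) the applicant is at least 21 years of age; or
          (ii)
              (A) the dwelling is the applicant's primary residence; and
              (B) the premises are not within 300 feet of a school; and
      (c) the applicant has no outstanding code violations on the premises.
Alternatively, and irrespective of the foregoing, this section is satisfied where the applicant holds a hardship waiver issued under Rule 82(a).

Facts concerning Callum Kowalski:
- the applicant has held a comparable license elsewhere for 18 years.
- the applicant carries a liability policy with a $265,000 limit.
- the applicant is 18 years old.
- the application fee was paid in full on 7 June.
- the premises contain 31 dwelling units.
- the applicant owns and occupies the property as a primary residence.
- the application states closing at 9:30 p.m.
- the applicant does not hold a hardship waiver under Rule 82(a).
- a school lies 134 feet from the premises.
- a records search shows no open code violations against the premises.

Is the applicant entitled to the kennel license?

No — denied.

(1) closes by 7 p.m. — not satisfied.
(2) insurance ≥ $300,000 — not satisfied.
(A) prior license ≥ 7 yr — met.
(B) fee paid — satisfied.
(i): T AND T → true.
(ii) ≤ 16 units — fails.
So (a) is satisfied (T OR F).
(i) age ≥ 21 — fails.
(A) primary residence — satisfied.
(B) ≥300 ft from school — fails.
So (ii) is not satisfied (T AND F).
(b): F OR F → false.
(c) no code violations — met.
(3) = T AND F AND T = false.
So Overall is not satisfied (F OR F OR F).
Exception (hardship waiver) — not satisfied.
Result: main false OR exception false → false.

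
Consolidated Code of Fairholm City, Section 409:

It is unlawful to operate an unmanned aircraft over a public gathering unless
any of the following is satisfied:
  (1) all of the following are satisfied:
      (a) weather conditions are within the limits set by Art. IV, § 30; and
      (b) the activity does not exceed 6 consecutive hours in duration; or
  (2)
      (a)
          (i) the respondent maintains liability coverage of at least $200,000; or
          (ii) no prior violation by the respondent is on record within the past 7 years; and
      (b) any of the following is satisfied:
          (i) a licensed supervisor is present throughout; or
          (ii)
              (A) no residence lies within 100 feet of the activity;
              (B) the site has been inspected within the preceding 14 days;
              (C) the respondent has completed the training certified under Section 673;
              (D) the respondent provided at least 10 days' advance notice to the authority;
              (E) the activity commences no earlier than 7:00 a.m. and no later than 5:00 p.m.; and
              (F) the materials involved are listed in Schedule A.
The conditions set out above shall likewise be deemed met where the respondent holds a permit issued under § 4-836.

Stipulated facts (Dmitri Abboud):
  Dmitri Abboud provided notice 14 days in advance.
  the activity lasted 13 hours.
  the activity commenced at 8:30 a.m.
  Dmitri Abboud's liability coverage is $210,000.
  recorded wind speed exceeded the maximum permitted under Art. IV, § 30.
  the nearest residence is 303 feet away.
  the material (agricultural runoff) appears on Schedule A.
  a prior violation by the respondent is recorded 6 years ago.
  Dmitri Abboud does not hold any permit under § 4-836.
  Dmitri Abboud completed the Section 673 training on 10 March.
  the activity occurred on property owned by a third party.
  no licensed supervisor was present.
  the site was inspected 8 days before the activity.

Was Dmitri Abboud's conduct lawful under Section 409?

Yes — lawful.

(a) weather ok — not met.
(b) ≤ 6 hrs duration — fails.
(1) = F AND F = false.
(i) coverage ≥ $200,000 — satisfied.
(ii) no prior violation — fails.
(a) = T OR F = true.
(i) supervisor present — not met.
(A) no residence in 100 ft — satisfied.
(B) site inspected — met.
(C) training certified — holds.
(D) ≥10 days' notice — satisfied.
(E) start within hours — satisfied.
(F) Schedule A material — holds.
So (ii) is satisfied (T AND T AND T AND T AND T AND T).
So (b) is satisfied (F OR T).
(2): T AND T → true.
Overall = F OR T = true.
Exception (holds permit) — not satisfied.
Result: main true OR exception false → true.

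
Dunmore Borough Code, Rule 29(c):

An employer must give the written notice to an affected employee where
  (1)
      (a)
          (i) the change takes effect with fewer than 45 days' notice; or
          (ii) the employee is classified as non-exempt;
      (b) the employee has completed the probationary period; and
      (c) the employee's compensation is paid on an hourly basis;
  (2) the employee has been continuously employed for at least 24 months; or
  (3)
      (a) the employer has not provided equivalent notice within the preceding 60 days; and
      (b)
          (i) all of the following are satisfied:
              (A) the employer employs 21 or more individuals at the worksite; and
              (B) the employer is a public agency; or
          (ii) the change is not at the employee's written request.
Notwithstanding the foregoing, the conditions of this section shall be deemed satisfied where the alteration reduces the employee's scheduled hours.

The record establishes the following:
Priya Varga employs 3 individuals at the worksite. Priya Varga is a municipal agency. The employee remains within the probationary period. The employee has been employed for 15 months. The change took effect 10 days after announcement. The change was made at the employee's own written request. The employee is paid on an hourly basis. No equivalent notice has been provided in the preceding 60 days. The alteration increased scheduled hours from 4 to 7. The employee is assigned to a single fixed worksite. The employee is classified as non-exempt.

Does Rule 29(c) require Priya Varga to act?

No — not required.

(i) < 45 days' notice — holds.
(ii) non-exempt — satisfied.
(a) = T OR T = true.
(b) past probation — not satisfied.
(c) hourly-paid — satisfied.
So (1) is not satisfied (T AND F AND T).
(2) tenure ≥ 24 mo. — not met.
(a) no recent notice — holds.
(A) ≥ 21 at site — fails.
(B) public agency — holds.
(i) = F AND T = false.
(ii) not employee-requested — fails.
So (b) is not satisfied (F OR F).
(3): T AND F → false.
So Overall is not satisfied (F OR F OR F).
Exception (hours reduced) — not satisfied.
Result: main false OR exception false → false.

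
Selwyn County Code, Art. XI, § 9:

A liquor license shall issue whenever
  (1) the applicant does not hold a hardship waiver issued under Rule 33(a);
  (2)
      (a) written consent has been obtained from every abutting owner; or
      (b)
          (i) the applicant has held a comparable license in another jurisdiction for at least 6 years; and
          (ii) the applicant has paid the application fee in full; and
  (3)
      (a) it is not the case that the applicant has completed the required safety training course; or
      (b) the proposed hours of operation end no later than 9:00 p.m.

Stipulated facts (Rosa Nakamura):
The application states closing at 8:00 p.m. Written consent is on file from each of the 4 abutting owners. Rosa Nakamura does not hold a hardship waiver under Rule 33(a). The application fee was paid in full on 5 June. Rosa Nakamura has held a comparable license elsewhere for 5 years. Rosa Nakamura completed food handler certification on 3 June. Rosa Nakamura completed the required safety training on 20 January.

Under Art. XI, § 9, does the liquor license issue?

Yes — granted.

(1) not (hardship waiver) — holds.
(a) all abutters consent — met.
(i) prior license ≥ 6 yr — not met.
(ii) fee paid — satisfied.
(b): F AND T → false.
So (2) is satisfied (T OR F).
(a) not (safety training) — not satisfied.
(b) closes by 9 p.m. — satisfied.
(3) = F OR T = true.
Overall: T AND T AND T → true.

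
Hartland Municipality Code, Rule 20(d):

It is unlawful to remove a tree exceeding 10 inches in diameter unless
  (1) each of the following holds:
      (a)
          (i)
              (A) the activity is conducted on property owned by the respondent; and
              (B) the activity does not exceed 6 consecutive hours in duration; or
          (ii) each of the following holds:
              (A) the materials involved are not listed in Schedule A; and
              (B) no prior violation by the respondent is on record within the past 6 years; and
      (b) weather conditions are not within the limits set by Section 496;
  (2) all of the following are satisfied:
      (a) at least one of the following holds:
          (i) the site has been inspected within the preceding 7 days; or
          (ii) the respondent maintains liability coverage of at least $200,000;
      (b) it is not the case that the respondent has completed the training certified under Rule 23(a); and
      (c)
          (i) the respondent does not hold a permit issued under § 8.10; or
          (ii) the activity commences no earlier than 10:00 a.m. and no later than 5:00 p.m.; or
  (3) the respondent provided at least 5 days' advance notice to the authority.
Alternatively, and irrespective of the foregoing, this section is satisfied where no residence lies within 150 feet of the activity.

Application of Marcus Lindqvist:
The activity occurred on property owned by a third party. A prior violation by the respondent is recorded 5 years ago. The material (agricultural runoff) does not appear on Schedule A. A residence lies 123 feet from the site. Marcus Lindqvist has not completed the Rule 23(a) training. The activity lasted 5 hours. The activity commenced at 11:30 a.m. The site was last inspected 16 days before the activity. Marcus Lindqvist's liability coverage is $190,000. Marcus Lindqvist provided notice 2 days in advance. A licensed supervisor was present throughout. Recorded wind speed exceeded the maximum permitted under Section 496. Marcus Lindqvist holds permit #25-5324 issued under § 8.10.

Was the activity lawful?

No — unlawful.

(A) own property — fails.
(B) ≤ 6 hrs duration — satisfied.
(i) = F AND T = false.
(A) not (Schedule A material) — holds.
(B) no prior violation — fails.
(ii): T AND F → false.
(a) = F OR F = false.
(b) not (weather ok) — satisfied.
So (1) is not satisfied (F AND T).
(i) site inspected — not met.
(ii) coverage ≥ $200,000 — fails.
So (a) is not satisfied (F OR F).
(b) not (training certified) — satisfied.
(i) not (holds permit) — not met.
(ii) start within hours — satisfied.
(c) = F OR T = true.
(2) = F AND T AND T = false.
(3) ≥5 days' notice — not satisfied.
Overall: F OR F OR F → false.
Exception (no residence in 150 ft) — not satisfied.
Result: main false OR exception false → false.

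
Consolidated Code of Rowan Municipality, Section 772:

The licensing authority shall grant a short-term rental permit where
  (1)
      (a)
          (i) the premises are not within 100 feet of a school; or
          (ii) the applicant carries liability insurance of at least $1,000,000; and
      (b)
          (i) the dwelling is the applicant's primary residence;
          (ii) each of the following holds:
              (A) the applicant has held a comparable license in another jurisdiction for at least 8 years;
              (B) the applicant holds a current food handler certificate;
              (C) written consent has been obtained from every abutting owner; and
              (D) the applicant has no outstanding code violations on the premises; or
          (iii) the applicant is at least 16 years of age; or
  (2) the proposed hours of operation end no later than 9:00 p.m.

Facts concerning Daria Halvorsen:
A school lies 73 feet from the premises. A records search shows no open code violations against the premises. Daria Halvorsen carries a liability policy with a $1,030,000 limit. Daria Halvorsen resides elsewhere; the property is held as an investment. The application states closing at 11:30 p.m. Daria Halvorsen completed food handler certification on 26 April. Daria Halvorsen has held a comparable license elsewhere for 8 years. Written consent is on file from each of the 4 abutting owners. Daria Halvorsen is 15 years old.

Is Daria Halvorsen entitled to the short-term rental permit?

(i) ≥100 ft from school — fails.
(ii) insurance ≥ $1,000,000 — satisfied.
(a): F OR T → true.
(i) primary residence — not satisfied.
(A) prior license ≥ 8 yr — met.
(B) food handler cert. — met.
(C) all abutters consent — met.
(D) no code violations — satisfied.
So (ii) is satisfied (T AND T AND T AND T).
(iii) age ≥ 16 — not met.
(b): F OR T OR F → true.
So (1) is satisfied (T AND T).
(2) closes by 9 p.m. — not met.
Overall = T OR F = true.

Yes — granted.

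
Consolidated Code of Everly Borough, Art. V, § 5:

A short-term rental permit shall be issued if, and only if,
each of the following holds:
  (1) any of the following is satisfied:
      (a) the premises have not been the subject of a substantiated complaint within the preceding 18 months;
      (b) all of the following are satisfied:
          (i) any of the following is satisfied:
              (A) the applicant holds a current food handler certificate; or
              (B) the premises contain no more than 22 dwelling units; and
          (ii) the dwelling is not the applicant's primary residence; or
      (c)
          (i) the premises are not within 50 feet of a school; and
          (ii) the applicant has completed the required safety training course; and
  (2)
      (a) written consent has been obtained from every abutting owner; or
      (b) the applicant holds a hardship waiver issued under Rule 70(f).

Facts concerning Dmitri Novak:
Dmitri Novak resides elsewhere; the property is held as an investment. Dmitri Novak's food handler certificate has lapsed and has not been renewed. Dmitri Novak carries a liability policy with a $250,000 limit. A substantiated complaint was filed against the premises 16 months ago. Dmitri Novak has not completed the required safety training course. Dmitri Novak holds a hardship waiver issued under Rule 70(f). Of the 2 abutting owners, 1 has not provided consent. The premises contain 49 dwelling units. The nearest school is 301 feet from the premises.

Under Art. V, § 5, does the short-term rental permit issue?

(a) no complaint in 18 mo. — not met.
(A) food handler cert. — not satisfied.
(B) ≤ 22 units — fails.
(i): F OR F → false.
(ii) not (primary residence) — holds.
(b) = F AND T = false.
(i) ≥50 ft from school — satisfied.
(ii) safety training — not satisfied.
(c): T AND F → false.
(1) = F OR F OR F = false.
(a) all abutters consent — not met.
(b) hardship waiver — satisfied.
(2): F OR T → true.
So Overall is not satisfied (F AND T).

No — denied.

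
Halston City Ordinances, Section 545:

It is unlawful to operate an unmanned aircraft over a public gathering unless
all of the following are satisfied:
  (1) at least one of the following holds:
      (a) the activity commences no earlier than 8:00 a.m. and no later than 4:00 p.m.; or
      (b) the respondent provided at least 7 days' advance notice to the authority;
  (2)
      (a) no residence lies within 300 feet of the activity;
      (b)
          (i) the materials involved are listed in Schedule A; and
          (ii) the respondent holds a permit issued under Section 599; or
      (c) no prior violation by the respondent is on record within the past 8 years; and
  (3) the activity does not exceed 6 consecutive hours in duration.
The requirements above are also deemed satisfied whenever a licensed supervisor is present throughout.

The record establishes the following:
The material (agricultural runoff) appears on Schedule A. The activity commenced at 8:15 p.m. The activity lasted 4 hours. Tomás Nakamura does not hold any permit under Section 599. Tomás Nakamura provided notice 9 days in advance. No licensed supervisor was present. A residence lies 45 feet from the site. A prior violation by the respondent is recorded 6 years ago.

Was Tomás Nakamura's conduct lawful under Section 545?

(a) start within hours — not satisfied.
(b) ≥7 days' notice — holds.
So (1) is satisfied (F OR T).
(a) no residence in 300 ft — not met.
(i) Schedule A material — holds.
(ii) holds permit — not satisfied.
(b): T AND F → false.
(c) no prior violation — not satisfied.
(2) = F OR F OR F = false.
(3) ≤ 6 hrs duration — met.
Overall: T AND F AND T → false.
Exception (supervisor present) — not satisfied.
Result: main false OR exception false → false.

No — unlawful.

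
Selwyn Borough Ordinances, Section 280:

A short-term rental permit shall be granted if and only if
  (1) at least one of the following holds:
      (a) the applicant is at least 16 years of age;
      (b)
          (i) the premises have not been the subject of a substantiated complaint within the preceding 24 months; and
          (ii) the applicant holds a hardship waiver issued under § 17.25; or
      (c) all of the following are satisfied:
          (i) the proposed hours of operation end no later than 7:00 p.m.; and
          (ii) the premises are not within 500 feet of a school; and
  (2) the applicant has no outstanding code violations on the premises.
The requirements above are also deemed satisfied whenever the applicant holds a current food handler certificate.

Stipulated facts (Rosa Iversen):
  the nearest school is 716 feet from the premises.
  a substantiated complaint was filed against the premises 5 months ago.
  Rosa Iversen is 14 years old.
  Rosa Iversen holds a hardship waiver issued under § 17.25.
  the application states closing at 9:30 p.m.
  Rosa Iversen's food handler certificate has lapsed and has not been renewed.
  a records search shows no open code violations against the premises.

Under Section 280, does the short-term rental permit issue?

(a) age ≥ 16 — fails.
(i) no complaint in 24 mo. — not satisfied.
(ii) hardship waiver — met.
So (b) is not satisfied (F AND T).
(i) closes by 7 p.m. — not met.
(ii) ≥500 ft from school — met.
So (c) is not satisfied (F AND T).
(1) = F OR F OR F = false.
(2) no code violations — satisfied.
Overall = F AND T = false.
Exception (food handler cert.) — not satisfied.
Result: main false OR exception false → false.

No — denied.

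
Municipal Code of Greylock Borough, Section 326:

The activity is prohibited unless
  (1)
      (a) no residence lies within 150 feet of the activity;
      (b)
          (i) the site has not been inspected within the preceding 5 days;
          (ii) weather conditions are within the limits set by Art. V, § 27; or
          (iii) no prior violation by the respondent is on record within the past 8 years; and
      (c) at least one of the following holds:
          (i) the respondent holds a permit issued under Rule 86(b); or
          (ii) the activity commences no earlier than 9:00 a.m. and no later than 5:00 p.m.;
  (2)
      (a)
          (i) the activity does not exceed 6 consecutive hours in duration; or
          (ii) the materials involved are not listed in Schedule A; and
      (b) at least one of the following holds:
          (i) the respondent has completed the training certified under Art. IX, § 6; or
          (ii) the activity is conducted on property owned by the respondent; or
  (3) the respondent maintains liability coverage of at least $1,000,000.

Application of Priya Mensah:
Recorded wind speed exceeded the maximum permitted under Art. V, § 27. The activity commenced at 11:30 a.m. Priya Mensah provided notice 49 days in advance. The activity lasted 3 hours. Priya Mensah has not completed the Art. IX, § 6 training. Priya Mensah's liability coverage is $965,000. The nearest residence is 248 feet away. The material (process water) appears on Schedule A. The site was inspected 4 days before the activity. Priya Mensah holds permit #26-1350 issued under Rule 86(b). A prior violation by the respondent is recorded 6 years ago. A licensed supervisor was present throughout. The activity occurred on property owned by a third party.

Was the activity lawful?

No — unlawful.

(a) no residence in 150 ft — holds.
(i) not (site inspected) — fails.
(ii) weather ok — fails.
(iii) no prior violation — not satisfied.
So (b) is not satisfied (F OR F OR F).
(i) holds permit — holds.
(ii) start within hours — holds.
(c): T OR T → true.
So (1) is not satisfied (T AND F AND T).
(i) ≤ 6 hrs duration — satisfied.
(ii) not (Schedule A material) — not satisfied.
(a) = T OR F = true.
(i) training certified — fails.
(ii) own property — not met.
So (b) is not satisfied (F OR F).
(2): T AND F → false.
(3) coverage ≥ $1,000,000 — not satisfied.
Overall = F OR F OR F = false.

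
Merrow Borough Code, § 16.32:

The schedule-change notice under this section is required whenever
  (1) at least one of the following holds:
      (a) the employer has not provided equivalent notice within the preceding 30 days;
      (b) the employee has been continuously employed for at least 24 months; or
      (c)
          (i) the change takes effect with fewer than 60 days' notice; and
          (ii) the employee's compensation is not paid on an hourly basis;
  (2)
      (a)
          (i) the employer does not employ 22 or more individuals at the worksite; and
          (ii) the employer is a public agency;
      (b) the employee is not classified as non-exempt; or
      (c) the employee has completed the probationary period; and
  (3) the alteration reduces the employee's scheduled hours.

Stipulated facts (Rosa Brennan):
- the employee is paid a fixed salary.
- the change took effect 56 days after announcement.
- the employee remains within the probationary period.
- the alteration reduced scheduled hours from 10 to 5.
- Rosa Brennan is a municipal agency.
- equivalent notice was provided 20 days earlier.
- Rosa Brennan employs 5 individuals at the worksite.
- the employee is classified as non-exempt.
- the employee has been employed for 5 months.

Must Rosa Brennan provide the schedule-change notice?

(a) no recent notice — not satisfied.
(b) tenure ≥ 24 mo. — not satisfied.
(i) < 60 days' notice — met.
(ii) not (hourly-paid) — satisfied.
(c): T AND T → true.
(1): F OR F OR T → true.
(i) not (≥ 22 at site) — met.
(ii) public agency — satisfied.
(a): T AND T → true.
(b) not (non-exempt) — not met.
(c) past probation — not satisfied.
So (2) is satisfied (T OR F OR F).
(3) hours reduced — satisfied.
Overall = T AND T AND T = true.

Yes — required.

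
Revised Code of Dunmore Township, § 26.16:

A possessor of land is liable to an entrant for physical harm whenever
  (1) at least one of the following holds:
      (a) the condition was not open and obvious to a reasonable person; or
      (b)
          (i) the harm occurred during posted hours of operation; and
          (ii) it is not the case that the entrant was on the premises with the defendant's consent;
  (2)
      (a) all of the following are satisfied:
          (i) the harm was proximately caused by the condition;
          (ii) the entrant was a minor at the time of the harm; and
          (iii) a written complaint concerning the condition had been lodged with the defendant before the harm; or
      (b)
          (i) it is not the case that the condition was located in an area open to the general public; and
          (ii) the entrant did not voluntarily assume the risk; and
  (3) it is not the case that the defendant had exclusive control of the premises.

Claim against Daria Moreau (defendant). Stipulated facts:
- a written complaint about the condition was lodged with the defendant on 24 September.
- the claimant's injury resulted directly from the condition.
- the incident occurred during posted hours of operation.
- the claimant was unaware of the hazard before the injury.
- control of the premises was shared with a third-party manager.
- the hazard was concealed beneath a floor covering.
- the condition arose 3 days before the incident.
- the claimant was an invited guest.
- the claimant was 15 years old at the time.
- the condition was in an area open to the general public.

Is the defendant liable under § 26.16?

(a) not open/obvious — met.
(i) during posted hours — holds.
(ii) not (consent to enter) — fails.
So (b) is not satisfied (T AND F).
(1): T OR F → true.
(i) proximate cause — holds.
(ii) entrant a minor — satisfied.
(iii) complaint lodged — met.
So (a) is satisfied (T AND T AND T).
(i) not (public area) — fails.
(ii) no assumed risk — met.
(b) = F AND T = false.
(2) = T OR F = true.
(3) not (exclusive control) — holds.
Overall = T AND T AND T = true.

Yes — liable.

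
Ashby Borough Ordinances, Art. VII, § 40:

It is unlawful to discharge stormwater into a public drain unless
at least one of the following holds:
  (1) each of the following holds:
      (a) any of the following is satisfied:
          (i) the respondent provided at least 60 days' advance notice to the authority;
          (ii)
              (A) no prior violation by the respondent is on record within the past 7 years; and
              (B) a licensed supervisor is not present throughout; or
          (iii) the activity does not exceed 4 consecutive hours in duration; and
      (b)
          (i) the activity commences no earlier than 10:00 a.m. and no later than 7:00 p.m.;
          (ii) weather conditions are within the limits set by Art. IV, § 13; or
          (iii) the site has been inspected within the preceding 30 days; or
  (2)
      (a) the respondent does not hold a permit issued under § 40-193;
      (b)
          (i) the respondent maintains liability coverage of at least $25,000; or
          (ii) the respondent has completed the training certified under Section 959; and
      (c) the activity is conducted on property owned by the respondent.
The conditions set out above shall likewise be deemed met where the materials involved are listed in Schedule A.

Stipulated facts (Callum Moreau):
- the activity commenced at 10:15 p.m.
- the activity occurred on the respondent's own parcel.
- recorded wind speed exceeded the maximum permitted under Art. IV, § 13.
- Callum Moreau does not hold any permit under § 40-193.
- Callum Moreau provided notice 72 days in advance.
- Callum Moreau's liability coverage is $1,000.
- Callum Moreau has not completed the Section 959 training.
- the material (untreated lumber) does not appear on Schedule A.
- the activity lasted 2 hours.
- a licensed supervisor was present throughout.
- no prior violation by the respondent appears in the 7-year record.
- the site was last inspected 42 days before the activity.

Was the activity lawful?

No — unlawful.

(i) ≥60 days' notice — holds.
(A) no prior violation — met.
(B) not (supervisor present) — fails.
(ii): T AND F → false.
(iii) ≤ 4 hrs duration — holds.
(a): T OR F OR T → true.
(i) start within hours — not met.
(ii) weather ok — fails.
(iii) site inspected — fails.
(b): F OR F OR F → false.
(1) = T AND F = false.
(a) not (holds permit) — met.
(i) coverage ≥ $25,000 — fails.
(ii) training certified — fails.
(b): F OR F → false.
(c) own property — satisfied.
(2): T AND F AND T → false.
Overall: F OR F → false.
Exception (Schedule A material) — not satisfied.
Result: main false OR exception false → false.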